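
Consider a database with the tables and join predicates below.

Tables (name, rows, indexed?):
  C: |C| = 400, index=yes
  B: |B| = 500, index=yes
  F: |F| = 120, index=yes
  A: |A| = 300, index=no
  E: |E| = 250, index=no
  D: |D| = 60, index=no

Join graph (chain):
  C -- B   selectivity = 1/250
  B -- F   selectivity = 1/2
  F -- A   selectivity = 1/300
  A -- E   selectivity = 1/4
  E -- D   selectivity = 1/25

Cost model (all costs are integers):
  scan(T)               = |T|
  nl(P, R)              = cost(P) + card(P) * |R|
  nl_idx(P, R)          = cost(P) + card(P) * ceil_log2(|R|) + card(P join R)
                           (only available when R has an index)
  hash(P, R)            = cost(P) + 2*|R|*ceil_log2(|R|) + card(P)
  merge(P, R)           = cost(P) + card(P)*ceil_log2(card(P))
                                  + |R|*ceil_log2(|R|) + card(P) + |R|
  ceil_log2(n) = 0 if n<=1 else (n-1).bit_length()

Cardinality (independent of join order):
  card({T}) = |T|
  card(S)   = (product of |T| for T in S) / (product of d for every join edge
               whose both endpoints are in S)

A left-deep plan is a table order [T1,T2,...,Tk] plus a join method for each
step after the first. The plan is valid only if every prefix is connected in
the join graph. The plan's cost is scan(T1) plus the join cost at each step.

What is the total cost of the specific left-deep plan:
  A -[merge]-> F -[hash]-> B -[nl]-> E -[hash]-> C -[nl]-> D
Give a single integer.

189395580

step 1: scan A: cost=300, card=300
step 2: join F via merge
    card(P join F) = 300*120/(300) = 120
    cost = 300 + 300*9 + 120*7 + 300 + 120 = 4260
step 3: join B via hash
    card(P join B) = 120*500/(2) = 30000
    cost = 4260 + 2*500*9 + 120 = 13380
step 4: join E via nl
    card(P join E) = 30000*250/(4) = 1875000
    cost = 13380 + 30000*250 = 7513380
step 5: join C via hash
    card(P join C) = 1875000*400/(250) = 3000000
    cost = 7513380 + 2*400*9 + 1875000 = 9395580
step 6: join D via nl
    card(P join D) = 3000000*60/(25) = 7200000
    cost = 9395580 + 3000000*60 = 189395580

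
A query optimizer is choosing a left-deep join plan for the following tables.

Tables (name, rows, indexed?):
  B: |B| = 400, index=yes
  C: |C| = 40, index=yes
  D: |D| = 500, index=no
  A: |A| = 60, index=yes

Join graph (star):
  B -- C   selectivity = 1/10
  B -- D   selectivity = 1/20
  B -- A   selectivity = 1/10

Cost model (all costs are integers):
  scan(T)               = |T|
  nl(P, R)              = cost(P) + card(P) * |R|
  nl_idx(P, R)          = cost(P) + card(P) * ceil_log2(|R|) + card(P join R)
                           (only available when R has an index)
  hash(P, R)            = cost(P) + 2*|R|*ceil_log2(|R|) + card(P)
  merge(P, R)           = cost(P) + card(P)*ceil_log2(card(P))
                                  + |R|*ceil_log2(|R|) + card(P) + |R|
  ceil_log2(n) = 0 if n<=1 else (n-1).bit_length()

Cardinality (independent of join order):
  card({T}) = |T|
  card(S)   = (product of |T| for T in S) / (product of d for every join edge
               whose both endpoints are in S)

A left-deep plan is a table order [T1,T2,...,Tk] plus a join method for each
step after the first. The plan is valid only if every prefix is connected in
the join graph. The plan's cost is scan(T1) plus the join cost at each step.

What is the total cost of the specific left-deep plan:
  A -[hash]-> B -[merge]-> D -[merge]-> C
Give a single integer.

1063800

step 1: scan A: cost=60, card=60
step 2: join B via hash
    card(P join B) = 60*400/(10) = 2400
    cost = 60 + 2*400*9 + 60 = 7320
step 3: join D via merge
    card(P join D) = 2400*500/(20) = 60000
    cost = 7320 + 2400*12 + 500*9 + 2400 + 500 = 43520
step 4: join C via merge
    card(P join C) = 60000*40/(10) = 240000
    cost = 43520 + 60000*16 + 40*6 + 60000 + 40 = 1063800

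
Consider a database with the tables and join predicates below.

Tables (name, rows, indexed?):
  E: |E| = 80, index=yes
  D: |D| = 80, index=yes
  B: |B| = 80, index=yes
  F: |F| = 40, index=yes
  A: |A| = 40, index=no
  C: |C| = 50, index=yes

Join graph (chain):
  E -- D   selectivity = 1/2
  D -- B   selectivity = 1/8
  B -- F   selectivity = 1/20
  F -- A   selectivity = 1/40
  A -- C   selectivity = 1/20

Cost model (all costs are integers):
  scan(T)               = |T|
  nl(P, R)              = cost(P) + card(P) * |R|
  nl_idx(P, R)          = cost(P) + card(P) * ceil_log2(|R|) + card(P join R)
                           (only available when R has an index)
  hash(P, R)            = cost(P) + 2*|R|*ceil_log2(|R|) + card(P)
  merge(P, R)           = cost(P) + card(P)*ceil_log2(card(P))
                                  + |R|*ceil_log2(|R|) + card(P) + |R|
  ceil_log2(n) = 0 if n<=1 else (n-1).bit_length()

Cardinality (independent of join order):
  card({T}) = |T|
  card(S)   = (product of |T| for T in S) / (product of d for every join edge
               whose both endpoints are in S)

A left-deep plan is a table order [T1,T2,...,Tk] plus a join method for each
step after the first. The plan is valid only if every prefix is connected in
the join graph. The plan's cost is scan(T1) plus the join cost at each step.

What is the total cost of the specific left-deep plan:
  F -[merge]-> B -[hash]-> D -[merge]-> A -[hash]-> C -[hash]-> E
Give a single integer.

step 1: scan F: cost=40, card=40
step 2: join B via merge
    card(P join B) = 40*80/(20) = 160
    cost = 40 + 40*6 + 80*7 + 40 + 80 = 960
step 3: join D via hash
    card(P join D) = 160*80/(8) = 1600
    cost = 960 + 2*80*7 + 160 = 2240
step 4: join A via merge
    card(P join A) = 1600*40/(40) = 1600
    cost = 2240 + 1600*11 + 40*6 + 1600 + 40 = 21720
step 5: join C via hash
    card(P join C) = 1600*50/(20) = 4000
    cost = 21720 + 2*50*6 + 1600 = 23920
step 6: join E via hash
    card(P join E) = 4000*80/(2) = 160000
    cost = 23920 + 2*80*7 + 4000 = 29040

29040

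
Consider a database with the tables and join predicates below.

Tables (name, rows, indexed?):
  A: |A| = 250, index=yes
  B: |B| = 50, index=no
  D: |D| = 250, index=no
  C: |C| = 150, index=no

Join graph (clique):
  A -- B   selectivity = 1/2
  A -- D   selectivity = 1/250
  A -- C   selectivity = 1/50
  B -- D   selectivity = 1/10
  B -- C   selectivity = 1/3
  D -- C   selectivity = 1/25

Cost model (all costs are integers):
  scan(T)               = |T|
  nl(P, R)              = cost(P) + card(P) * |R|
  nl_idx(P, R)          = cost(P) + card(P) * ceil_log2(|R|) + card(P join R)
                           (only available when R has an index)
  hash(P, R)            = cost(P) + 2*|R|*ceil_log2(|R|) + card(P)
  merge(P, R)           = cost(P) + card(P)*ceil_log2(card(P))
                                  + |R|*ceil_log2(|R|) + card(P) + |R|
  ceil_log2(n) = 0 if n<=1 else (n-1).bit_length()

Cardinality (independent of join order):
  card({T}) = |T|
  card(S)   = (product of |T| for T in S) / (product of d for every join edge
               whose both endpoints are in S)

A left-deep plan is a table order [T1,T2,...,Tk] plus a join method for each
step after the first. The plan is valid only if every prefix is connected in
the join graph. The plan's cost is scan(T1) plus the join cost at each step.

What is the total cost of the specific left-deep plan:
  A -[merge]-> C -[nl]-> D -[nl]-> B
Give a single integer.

192850

step 1: scan A: cost=250, card=250
step 2: join C via merge
    card(P join C) = 250*150/(50) = 750
    cost = 250 + 250*8 + 150*8 + 250 + 150 = 3850
step 3: join D via nl
    card(P join D) = 750*250/(250*25) = 30
    cost = 3850 + 750*250 = 191350
step 4: join B via nl
    card(P join B) = 30*50/(2*10*3) = 25
    cost = 191350 + 30*50 = 192850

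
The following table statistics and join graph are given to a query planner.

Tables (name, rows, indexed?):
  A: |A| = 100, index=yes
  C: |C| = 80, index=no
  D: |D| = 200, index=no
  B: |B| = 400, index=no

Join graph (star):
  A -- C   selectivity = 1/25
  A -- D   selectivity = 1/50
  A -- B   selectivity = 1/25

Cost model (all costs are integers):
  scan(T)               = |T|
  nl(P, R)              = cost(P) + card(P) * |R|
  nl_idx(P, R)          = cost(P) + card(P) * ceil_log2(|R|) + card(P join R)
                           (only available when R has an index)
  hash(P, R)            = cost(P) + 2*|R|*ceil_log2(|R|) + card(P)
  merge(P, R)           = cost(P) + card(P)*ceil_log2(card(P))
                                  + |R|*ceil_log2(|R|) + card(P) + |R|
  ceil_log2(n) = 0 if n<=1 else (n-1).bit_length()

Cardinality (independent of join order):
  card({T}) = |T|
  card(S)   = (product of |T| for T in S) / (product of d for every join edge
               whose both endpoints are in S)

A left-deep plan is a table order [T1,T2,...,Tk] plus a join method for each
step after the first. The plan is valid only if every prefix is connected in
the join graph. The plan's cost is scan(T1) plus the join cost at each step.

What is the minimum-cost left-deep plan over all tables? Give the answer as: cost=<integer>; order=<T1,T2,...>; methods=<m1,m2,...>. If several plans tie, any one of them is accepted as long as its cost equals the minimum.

Selinger DP (subsets sized 1..n):
  {A}: scan cost=100, card=100
  {C}: scan cost=80, card=80
  {D}: scan cost=200, card=200
  {B}: scan cost=400, card=400
  {AC}: card=320; try (A,nl_idx)→960, (C,hash)→1320, (A,merge)→1520, (C,merge)→1540, (A,hash)→1560, (A,nl)→8080 …(+1); best=960 via (A,nl_idx)
  {AD}: card=400; try (A,hash)→1800, (A,nl_idx)→2000, (D,merge)→2700, (A,merge)→2800, (D,hash)→3400, (D,nl)→20100 …(+1); best=1800 via (A,hash)
  {AB}: card=1600; try (A,hash)→2200, (A,nl_idx)→4800, (B,merge)→4900, (A,merge)→5200, (B,hash)→7400, (B,nl)→40100 …(+1); best=2200 via (A,hash)
  {ACD}: card=1280; try (C,hash)→3320, (D,hash)→4480, (D,merge)→5960, (C,merge)→6440, (C,nl)→33800, (D,nl)→64960; best=3320 via (C,hash)
  {ABC}: card=5120; try (C,hash)→4920, (B,merge)→8160, (B,hash)→8480, (C,merge)→22040, (B,nl)→128960, (C,nl)→130200; best=4920 via (C,hash)
  {ABD}: card=6400; try (D,hash)→7000, (B,hash)→9400, (B,merge)→9800, (D,merge)→23200, (B,nl)→161800, (D,nl)→322200; best=7000 via (D,hash)
  {ABCD}: card=20480; try (B,hash)→11800, (D,hash)→13240, (C,hash)→14520, (B,merge)→22680, (D,merge)→78400, (C,merge)→97240 …(+3); best=11800 via (B,hash)

cost=11800; order=D,A,C,B; methods=hash,hash,hash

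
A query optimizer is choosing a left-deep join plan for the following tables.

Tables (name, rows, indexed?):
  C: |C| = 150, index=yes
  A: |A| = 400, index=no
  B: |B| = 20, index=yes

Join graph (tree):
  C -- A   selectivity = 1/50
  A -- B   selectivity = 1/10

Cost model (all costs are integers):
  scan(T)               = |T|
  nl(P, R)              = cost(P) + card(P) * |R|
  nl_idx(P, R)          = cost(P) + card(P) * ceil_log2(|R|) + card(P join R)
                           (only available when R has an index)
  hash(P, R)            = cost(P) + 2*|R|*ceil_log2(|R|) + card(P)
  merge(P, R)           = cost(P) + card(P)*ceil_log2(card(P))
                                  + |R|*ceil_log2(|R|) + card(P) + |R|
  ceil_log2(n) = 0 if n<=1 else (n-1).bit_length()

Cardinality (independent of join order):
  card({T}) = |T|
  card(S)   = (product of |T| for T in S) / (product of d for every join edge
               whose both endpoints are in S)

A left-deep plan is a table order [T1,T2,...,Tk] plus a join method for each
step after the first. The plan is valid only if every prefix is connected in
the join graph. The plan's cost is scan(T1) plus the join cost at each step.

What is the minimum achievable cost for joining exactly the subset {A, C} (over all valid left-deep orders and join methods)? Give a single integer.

3200

Selinger DP over subsets of {A,C}:
  {C}: scan cost=150, card=150
  {A}: scan cost=400, card=400
  {AC}: card=1200; try (C,hash)→3200, (C,nl_idx)→4800, (A,merge)→5500, (C,merge)→5750, (A,hash)→7500, (A,nl)→60150 …(+1); best=3200 via (C,hash)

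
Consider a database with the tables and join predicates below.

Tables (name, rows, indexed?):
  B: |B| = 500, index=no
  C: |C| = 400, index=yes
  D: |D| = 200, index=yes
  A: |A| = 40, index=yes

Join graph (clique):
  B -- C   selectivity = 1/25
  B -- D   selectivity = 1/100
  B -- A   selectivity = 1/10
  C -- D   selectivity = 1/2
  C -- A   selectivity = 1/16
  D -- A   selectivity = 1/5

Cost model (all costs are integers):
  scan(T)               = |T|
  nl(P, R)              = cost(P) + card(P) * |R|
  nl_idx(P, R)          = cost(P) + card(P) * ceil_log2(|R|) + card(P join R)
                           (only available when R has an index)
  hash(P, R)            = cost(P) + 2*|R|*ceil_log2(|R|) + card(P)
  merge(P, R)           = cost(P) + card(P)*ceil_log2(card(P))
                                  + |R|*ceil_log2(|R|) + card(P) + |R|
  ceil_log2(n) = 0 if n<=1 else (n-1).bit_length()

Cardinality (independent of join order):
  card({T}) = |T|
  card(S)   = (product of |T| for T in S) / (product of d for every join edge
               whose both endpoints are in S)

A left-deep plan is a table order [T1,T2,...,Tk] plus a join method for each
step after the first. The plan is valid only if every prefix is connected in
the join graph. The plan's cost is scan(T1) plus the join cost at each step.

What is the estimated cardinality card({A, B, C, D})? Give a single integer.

400

Tables in S: A(40), B(500), C(400), D(200)
Edges inside S: B-C(d=25), B-D(d=100), B-A(d=10), C-D(d=2), C-A(d=16), D-A(d=5)
numerator = 40 * 500 * 400 * 200 = 1600000000
denominator = 25 * 100 * 10 * 2 * 16 * 5 = 4000000
card(S) = 1600000000 / 4000000 = 400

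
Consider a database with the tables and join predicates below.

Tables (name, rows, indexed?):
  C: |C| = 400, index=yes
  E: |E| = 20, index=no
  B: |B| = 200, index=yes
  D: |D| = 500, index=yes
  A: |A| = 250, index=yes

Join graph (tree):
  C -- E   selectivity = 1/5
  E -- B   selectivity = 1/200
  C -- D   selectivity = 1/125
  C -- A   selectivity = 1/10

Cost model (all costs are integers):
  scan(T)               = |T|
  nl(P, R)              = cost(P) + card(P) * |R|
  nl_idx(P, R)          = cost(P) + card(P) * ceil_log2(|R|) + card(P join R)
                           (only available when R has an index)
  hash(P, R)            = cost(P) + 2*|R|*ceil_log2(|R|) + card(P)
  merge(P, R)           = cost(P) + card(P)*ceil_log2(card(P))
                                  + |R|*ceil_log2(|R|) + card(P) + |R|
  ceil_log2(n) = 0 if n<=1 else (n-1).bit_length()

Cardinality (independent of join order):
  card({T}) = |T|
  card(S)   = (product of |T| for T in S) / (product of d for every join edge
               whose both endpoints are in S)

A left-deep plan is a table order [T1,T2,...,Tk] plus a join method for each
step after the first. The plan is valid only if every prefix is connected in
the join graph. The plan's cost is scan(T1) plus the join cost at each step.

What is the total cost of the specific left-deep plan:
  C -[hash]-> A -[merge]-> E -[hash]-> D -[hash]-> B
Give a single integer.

step 1: scan C: cost=400, card=400
step 2: join A via hash
    card(P join A) = 400*250/(10) = 10000
    cost = 400 + 2*250*8 + 400 = 4800
step 3: join E via merge
    card(P join E) = 10000*20/(5) = 40000
    cost = 4800 + 10000*14 + 20*5 + 10000 + 20 = 154920
step 4: join D via hash
    card(P join D) = 40000*500/(125) = 160000
    cost = 154920 + 2*500*9 + 40000 = 203920
step 5: join B via hash
    card(P join B) = 160000*200/(200) = 160000
    cost = 203920 + 2*200*8 + 160000 = 367120

367120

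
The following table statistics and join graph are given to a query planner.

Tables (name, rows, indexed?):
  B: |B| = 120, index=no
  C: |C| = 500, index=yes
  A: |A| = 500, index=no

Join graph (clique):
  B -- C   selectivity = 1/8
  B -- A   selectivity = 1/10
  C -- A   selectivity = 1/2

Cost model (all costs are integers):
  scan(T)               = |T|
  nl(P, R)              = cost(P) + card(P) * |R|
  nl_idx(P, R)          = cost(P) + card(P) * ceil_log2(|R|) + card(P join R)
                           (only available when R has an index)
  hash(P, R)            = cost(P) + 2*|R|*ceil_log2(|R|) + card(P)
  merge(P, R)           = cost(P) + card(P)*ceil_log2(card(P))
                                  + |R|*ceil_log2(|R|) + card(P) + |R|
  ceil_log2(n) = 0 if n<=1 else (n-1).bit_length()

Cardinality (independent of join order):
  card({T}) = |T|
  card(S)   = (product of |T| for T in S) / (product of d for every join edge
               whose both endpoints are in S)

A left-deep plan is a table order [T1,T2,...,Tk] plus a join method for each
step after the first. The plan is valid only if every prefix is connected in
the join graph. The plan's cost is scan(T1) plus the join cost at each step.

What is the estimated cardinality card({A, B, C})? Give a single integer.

187500

Tables in S: A(500), B(120), C(500)
Edges inside S: B-C(d=8), B-A(d=10), C-A(d=2)
numerator = 500 * 120 * 500 = 30000000
denominator = 8 * 10 * 2 = 160
card(S) = 30000000 / 160 = 187500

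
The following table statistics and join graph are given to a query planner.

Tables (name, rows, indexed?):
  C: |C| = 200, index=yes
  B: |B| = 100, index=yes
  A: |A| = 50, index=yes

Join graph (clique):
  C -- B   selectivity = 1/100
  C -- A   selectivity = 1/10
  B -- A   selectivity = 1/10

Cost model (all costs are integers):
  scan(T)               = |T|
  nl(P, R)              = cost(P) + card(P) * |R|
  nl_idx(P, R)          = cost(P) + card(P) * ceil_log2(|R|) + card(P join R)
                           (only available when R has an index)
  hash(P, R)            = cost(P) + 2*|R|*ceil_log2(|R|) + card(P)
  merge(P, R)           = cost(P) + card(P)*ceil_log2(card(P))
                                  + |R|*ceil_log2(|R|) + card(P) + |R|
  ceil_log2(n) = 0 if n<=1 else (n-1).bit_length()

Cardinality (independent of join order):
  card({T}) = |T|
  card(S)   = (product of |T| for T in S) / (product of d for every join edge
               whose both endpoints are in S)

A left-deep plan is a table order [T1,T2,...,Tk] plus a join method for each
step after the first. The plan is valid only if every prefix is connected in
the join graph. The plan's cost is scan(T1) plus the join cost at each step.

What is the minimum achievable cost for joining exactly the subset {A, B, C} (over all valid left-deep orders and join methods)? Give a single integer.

1900

Selinger DP over subsets of {A,B,C}:
  {C}: scan cost=200, card=200
  {B}: scan cost=100, card=100
  {A}: scan cost=50, card=50
  {BC}: card=200; try (C,nl_idx)→1100, (B,hash)→1800, (B,nl_idx)→1800, (C,merge)→2700, (B,merge)→2800, (C,hash)→3400 …(+2); best=1100 via (C,nl_idx)
  {AC}: card=1000; try (A,hash)→1000, (C,nl_idx)→1450, (C,merge)→2200, (A,merge)→2350, (A,nl_idx)→2400, (C,hash)→3300 …(+2); best=1000 via (A,hash)
  {AB}: card=500; try (A,hash)→800, (B,nl_idx)→900, (B,merge)→1200, (A,nl_idx)→1200, (A,merge)→1250, (B,hash)→1500 …(+2); best=800 via (A,hash)
  {ABC}: card=100; try (A,hash)→1900, (A,nl_idx)→2400, (A,merge)→3250, (B,hash)→3400, (C,hash)→4500, (C,nl_idx)→4900 …(+6); best=1900 via (A,hash)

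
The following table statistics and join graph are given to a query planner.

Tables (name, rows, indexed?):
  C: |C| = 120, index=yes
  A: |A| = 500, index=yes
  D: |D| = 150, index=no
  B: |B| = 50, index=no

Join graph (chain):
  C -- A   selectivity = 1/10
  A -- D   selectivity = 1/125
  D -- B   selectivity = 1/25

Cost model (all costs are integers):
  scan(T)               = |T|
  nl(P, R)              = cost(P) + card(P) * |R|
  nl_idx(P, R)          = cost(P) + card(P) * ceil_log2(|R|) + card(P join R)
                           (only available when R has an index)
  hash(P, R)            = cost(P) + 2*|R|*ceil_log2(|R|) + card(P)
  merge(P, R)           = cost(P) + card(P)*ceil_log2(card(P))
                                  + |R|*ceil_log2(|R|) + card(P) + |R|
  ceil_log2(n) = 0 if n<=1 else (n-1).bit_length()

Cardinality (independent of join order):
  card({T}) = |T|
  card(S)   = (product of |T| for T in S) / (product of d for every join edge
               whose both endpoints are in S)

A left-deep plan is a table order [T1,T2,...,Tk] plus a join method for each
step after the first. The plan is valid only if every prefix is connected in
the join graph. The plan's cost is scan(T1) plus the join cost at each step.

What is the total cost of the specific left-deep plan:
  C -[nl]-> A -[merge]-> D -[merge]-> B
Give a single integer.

step 1: scan C: cost=120, card=120
step 2: join A via nl
    card(P join A) = 120*500/(10) = 6000
    cost = 120 + 120*500 = 60120
step 3: join D via merge
    card(P join D) = 6000*150/(125) = 7200
    cost = 60120 + 6000*13 + 150*8 + 6000 + 150 = 145470
step 4: join B via merge
    card(P join B) = 7200*50/(25) = 14400
    cost = 145470 + 7200*13 + 50*6 + 7200 + 50 = 246620

246620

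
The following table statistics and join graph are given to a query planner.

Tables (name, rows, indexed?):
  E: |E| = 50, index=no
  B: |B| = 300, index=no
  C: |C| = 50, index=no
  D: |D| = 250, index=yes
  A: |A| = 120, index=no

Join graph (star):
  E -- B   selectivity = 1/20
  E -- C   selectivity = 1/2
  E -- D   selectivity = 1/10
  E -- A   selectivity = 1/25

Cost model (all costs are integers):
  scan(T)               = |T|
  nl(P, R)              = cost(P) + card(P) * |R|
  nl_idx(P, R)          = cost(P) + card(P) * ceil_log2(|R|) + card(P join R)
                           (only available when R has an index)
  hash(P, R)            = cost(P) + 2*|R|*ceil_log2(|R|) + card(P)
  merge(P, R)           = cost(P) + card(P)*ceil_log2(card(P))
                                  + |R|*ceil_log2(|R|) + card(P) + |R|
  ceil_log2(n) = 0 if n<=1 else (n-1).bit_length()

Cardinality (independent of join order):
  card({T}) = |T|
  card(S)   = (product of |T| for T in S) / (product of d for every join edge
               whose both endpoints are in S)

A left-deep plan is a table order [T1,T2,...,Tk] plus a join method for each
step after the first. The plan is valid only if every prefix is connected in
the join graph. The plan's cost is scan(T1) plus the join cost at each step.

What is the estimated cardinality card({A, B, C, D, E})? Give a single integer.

Tables in S: A(120), B(300), C(50), D(250), E(50)
Edges inside S: E-B(d=20), E-C(d=2), E-D(d=10), E-A(d=25)
numerator = 120 * 300 * 50 * 250 * 50 = 22500000000
denominator = 20 * 2 * 10 * 25 = 10000
card(S) = 22500000000 / 10000 = 2250000

2250000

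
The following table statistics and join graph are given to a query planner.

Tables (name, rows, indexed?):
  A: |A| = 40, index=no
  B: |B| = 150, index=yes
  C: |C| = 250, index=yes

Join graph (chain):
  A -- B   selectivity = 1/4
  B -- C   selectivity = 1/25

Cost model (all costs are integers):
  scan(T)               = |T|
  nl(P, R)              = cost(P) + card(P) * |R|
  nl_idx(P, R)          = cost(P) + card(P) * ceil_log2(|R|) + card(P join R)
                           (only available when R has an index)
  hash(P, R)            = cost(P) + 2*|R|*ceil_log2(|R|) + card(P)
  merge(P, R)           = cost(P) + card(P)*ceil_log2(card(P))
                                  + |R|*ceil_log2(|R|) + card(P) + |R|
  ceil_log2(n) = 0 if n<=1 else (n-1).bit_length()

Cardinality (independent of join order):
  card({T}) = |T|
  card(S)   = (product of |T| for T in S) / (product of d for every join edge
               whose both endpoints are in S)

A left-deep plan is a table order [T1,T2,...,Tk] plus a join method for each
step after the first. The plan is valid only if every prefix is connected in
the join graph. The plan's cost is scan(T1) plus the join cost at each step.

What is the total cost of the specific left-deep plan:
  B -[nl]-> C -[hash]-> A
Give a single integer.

step 1: scan B: cost=150, card=150
step 2: join C via nl
    card(P join C) = 150*250/(25) = 1500
    cost = 150 + 150*250 = 37650
step 3: join A via hash
    card(P join A) = 1500*40/(4) = 15000
    cost = 37650 + 2*40*6 + 1500 = 39630

39630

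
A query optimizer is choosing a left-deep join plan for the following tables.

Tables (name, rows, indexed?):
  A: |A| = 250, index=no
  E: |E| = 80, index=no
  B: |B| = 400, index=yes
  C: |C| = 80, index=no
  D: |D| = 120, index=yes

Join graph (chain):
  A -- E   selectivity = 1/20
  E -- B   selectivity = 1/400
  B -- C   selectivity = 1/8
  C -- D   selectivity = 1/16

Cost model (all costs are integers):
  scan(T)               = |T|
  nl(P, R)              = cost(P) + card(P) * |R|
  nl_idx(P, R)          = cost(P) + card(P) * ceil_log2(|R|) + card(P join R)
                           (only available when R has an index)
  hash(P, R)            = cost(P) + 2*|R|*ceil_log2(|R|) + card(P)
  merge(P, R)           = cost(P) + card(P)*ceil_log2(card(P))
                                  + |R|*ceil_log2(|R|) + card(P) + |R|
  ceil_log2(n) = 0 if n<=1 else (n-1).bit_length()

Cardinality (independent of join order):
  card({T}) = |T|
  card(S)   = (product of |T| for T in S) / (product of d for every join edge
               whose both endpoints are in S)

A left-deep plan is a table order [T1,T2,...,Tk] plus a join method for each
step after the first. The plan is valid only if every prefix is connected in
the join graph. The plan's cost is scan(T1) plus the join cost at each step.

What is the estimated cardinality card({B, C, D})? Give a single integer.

30000

Tables in S: B(400), C(80), D(120)
Edges inside S: B-C(d=8), C-D(d=16)
numerator = 400 * 80 * 120 = 3840000
denominator = 8 * 16 = 128
card(S) = 3840000 / 128 = 30000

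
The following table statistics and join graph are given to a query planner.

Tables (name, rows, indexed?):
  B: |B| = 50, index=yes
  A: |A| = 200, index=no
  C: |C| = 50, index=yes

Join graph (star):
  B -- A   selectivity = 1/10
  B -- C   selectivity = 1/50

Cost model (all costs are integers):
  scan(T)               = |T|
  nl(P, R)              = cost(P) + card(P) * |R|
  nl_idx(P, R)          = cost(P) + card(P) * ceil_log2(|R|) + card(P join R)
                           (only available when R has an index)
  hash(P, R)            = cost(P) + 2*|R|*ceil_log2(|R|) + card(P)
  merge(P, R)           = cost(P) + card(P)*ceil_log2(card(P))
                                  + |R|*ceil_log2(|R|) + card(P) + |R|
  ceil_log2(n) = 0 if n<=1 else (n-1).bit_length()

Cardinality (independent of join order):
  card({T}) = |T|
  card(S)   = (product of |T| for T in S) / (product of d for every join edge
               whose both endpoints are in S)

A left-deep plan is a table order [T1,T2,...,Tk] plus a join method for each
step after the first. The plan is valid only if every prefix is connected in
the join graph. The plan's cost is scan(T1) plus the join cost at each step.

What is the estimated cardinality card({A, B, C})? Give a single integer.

1000

Tables in S: A(200), B(50), C(50)
Edges inside S: B-A(d=10), B-C(d=50)
numerator = 200 * 50 * 50 = 500000
denominator = 10 * 50 = 500
card(S) = 500000 / 500 = 1000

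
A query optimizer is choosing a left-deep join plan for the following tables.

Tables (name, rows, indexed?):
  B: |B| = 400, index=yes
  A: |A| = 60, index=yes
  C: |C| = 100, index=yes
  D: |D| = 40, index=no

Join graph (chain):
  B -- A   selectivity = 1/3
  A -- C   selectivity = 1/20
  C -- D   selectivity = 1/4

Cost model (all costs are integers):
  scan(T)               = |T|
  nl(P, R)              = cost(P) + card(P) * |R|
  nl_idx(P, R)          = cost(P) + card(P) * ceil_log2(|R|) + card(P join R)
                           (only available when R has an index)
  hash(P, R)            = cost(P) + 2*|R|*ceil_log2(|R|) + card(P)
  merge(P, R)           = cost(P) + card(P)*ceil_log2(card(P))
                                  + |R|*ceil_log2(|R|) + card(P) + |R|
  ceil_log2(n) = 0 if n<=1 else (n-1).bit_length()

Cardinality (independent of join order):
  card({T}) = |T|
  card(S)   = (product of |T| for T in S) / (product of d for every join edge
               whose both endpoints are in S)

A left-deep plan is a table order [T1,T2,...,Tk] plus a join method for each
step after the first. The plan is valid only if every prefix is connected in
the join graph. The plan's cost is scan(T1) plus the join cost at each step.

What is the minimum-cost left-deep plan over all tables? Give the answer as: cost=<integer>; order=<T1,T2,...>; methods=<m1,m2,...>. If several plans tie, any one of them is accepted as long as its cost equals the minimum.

Selinger DP (subsets sized 1..n):
  {B}: scan cost=400, card=400
  {A}: scan cost=60, card=60
  {C}: scan cost=100, card=100
  {D}: scan cost=40, card=40
  {AB}: card=8000; try (A,hash)→1520, (B,merge)→4480, (A,merge)→4820, (B,hash)→7320, (B,nl_idx)→8600, (A,nl_idx)→10800 …(+2); best=1520 via (A,hash)
  {AC}: card=300; try (C,nl_idx)→780, (A,hash)→920, (A,nl_idx)→1000, (C,merge)→1280, (A,merge)→1320, (C,hash)→1520 …(+2); best=780 via (C,nl_idx)
  {CD}: card=1000; try (D,hash)→680, (C,merge)→1120, (D,merge)→1180, (C,nl_idx)→1320, (C,hash)→1480, (C,nl)→4040 …(+1); best=680 via (D,hash)
  {ABC}: card=40000; try (B,merge)→7780, (B,hash)→8280, (C,hash)→10920, (B,nl_idx)→43480, (C,nl_idx)→97520, (C,merge)→114320 …(+2); best=7780 via (B,merge)
  {ACD}: card=3000; try (D,hash)→1560, (A,hash)→2400, (D,merge)→4060, (A,nl_idx)→9680, (A,merge)→12100, (D,nl)→12780 …(+1); best=1560 via (D,hash)
  {ABCD}: card=400000; try (B,hash)→11760, (B,merge)→44560, (D,hash)→48260, (B,nl_idx)→428560, (D,merge)→688060, (B,nl)→1201560 …(+1); best=11760 via (B,hash)

cost=11760; order=A,C,D,B; methods=nl_idx,hash,hash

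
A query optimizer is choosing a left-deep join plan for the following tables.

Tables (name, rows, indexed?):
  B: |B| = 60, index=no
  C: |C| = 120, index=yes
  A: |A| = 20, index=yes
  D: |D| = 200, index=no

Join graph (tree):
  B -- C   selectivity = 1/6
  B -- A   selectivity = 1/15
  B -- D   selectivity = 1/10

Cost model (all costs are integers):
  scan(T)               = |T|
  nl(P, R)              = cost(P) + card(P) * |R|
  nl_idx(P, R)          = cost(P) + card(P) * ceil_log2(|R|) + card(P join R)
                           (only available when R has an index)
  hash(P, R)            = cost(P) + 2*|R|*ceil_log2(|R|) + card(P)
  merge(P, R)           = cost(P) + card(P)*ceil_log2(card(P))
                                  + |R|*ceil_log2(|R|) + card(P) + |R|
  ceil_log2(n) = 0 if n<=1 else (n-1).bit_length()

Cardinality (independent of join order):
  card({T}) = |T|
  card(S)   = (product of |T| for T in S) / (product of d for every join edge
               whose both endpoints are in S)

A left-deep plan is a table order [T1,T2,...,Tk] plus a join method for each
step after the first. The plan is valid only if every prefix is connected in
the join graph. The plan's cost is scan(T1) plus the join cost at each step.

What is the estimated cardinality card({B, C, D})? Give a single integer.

24000

Tables in S: B(60), C(120), D(200)
Edges inside S: B-C(d=6), B-D(d=10)
numerator = 60 * 120 * 200 = 1440000
denominator = 6 * 10 = 60
card(S) = 1440000 / 60 = 24000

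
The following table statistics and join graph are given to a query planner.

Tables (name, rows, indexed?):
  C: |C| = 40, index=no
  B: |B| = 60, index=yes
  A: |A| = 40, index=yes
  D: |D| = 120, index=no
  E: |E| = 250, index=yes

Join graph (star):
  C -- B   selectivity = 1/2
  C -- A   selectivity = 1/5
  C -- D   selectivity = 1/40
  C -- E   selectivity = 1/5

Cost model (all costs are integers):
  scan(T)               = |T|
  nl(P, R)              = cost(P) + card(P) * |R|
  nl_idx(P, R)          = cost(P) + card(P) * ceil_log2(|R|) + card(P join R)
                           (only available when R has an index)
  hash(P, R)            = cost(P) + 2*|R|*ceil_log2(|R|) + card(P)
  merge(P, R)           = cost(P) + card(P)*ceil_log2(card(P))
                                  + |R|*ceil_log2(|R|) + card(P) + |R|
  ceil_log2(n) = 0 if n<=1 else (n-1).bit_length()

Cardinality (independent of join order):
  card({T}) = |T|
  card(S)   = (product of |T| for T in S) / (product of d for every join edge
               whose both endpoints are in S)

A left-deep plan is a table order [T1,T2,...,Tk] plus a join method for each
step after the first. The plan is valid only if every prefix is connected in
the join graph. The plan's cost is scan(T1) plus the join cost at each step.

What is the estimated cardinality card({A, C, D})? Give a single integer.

960

Tables in S: A(40), C(40), D(120)
Edges inside S: C-A(d=5), C-D(d=40)
numerator = 40 * 40 * 120 = 192000
denominator = 5 * 40 = 200
card(S) = 192000 / 200 = 960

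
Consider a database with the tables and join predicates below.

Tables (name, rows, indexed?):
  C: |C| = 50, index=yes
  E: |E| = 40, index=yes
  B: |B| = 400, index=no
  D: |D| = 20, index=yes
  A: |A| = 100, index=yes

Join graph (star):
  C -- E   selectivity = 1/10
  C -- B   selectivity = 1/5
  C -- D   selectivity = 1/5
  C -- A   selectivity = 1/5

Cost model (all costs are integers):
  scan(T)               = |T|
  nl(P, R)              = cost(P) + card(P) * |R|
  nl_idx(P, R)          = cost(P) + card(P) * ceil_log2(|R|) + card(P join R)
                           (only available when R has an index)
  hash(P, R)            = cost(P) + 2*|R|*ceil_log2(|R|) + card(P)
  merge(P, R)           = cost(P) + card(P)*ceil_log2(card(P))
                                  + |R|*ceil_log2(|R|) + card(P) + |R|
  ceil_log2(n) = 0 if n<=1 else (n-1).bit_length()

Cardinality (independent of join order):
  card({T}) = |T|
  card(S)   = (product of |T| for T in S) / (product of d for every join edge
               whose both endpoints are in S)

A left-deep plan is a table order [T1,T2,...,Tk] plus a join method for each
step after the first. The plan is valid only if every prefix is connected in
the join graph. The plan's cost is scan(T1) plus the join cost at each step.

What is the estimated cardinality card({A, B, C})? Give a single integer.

80000

Tables in S: A(100), B(400), C(50)
Edges inside S: C-B(d=5), C-A(d=5)
numerator = 100 * 400 * 50 = 2000000
denominator = 5 * 5 = 25
card(S) = 2000000 / 25 = 80000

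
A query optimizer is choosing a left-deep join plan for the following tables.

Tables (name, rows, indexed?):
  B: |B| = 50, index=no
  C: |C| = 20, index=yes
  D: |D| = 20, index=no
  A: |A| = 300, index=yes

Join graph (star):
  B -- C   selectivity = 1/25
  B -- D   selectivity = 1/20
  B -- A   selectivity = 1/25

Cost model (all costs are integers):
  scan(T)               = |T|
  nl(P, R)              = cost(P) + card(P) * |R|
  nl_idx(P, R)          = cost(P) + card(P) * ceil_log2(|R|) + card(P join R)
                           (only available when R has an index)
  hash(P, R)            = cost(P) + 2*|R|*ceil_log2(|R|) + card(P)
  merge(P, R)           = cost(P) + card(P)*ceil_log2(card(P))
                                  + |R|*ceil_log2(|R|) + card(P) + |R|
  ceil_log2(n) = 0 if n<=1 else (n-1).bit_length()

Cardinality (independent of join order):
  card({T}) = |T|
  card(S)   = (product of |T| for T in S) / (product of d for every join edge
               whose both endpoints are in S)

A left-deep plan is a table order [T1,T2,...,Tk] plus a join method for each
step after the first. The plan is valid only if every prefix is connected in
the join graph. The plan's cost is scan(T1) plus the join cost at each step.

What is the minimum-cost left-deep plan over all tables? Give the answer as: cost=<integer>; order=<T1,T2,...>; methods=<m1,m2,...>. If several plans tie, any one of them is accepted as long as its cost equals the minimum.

cost=1380; order=B,C,D,A; methods=hash,hash,nl_idx

Selinger DP (subsets sized 1..n):
  {B}: scan cost=50, card=50
  {C}: scan cost=20, card=20
  {D}: scan cost=20, card=20
  {A}: scan cost=300, card=300
  {BC}: card=40; try (C,hash)→300, (C,nl_idx)→340, (B,merge)→490, (C,merge)→520, (B,hash)→640, (B,nl)→1020 …(+1); best=300 via (C,hash)
  {BD}: card=50; try (D,hash)→300, (B,merge)→490, (D,merge)→520, (B,hash)→640, (B,nl)→1020, (D,nl)→1050; best=300 via (D,hash)
  {AB}: card=600; try (A,nl_idx)→1100, (B,hash)→1200, (A,merge)→3400, (B,merge)→3650, (A,hash)→5500, (A,nl)→15050 …(+1); best=1100 via (A,nl_idx)
  {BCD}: card=40; try (D,hash)→540, (C,hash)→550, (C,nl_idx)→590, (D,merge)→700, (C,merge)→770, (D,nl)→1100 …(+1); best=540 via (D,hash)
  {ABC}: card=480; try (A,nl_idx)→1140, (C,hash)→1900, (A,merge)→3580, (C,nl_idx)→4580, (A,hash)→5740, (C,merge)→7820 …(+2); best=1140 via (A,nl_idx)
  {ABD}: card=600; try (A,nl_idx)→1350, (D,hash)→1900, (A,merge)→3650, (A,hash)→5750, (D,merge)→7820, (D,nl)→13100 …(+1); best=1350 via (A,nl_idx)
  {ABCD}: card=480; try (A,nl_idx)→1380, (D,hash)→1820, (C,hash)→2150, (A,merge)→3820, (C,nl_idx)→4830, (A,hash)→5980 …(+5); best=1380 via (A,nl_idx)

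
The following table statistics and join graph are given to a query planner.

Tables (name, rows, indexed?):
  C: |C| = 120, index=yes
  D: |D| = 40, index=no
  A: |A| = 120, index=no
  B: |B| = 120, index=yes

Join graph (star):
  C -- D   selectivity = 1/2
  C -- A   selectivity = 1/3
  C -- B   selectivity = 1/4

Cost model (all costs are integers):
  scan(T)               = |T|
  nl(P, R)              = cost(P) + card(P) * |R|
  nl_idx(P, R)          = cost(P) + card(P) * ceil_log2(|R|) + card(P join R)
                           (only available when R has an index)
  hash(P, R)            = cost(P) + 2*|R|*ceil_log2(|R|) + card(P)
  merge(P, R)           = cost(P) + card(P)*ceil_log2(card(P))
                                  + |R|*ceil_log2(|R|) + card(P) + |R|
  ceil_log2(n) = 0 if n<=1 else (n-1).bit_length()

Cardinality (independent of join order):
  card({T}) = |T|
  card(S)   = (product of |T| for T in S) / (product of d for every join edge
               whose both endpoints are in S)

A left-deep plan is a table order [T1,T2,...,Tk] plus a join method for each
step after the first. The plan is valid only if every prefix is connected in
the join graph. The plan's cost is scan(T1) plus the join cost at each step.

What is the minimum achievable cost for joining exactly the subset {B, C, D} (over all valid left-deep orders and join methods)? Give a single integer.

4800

Selinger DP over subsets of {B,C,D}:
  {C}: scan cost=120, card=120
  {D}: scan cost=40, card=40
  {B}: scan cost=120, card=120
  {CD}: card=2400; try (D,hash)→720, (C,merge)→1280, (D,merge)→1360, (C,hash)→1760, (C,nl_idx)→2720, (C,nl)→4840 …(+1); best=720 via (D,hash)
  {BC}: card=3600; try (C,hash)→1920, (B,hash)→1920, (C,merge)→2040, (B,merge)→2040, (C,nl_idx)→4560, (B,nl_idx)→4560 …(+2); best=1920 via (C,hash)
  {BCD}: card=72000; try (B,hash)→4800, (D,hash)→6000, (B,merge)→32880, (D,merge)→49000, (B,nl_idx)→89520, (D,nl)→145920 …(+1); best=4800 via (B,hash)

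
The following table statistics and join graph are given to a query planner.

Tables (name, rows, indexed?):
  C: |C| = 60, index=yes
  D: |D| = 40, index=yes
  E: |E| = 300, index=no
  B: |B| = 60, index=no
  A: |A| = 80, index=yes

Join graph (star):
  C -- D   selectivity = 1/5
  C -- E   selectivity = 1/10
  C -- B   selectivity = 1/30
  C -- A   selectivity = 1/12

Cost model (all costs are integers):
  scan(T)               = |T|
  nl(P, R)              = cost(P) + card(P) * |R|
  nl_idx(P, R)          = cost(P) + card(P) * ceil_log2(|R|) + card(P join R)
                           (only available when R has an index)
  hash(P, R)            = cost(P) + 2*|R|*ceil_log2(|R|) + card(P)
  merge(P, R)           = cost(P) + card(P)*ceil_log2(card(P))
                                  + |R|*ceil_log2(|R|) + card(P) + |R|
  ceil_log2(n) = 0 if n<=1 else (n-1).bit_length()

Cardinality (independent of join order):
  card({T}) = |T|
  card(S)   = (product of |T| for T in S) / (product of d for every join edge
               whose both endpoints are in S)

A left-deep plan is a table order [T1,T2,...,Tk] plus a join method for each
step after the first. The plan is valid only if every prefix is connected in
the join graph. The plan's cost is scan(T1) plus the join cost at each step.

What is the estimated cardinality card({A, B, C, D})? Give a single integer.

6400

Tables in S: A(80), B(60), C(60), D(40)
Edges inside S: C-D(d=5), C-B(d=30), C-A(d=12)
numerator = 80 * 60 * 60 * 40 = 11520000
denominator = 5 * 30 * 12 = 1800
card(S) = 11520000 / 1800 = 6400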